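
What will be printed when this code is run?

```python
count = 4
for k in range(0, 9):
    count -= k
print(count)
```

-32

k=0: count = 4-0 = 4
k=1: count = 4-1 = 3
k=2: count = 3-2 = 1
k=3: count = 1-3 = -2
k=4: count = (-2)-4 = -6
k=5: count = (-6)-5 = -11
k=6: count = (-11)-6 = -17
k=7: count = (-17)-7 = -24
k=8: count = (-24)-8 = -32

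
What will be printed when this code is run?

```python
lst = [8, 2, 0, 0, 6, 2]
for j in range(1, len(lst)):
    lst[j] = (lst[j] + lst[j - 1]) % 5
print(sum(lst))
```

j=1: lst[1] = (2+8)%5 = 0 → [8, 0, 0, 0, 6, 2]
j=2: lst[2] = (0+0)%5 = 0 → [8, 0, 0, 0, 6, 2]
j=3: lst[3] = (0+0)%5 = 0 → [8, 0, 0, 0, 6, 2]
j=4: lst[4] = (6+0)%5 = 1 → [8, 0, 0, 0, 1, 2]
j=5: lst[5] = (2+1)%5 = 3 → [8, 0, 0, 0, 1, 3]
sum = 12

12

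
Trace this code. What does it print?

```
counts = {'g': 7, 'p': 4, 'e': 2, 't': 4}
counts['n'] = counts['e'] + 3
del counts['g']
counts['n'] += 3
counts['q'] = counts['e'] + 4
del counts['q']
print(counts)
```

counts['n'] = counts['e']+3 = 5 → {'g': 7, 'p': 4, 'e': 2, 't': 4, 'n': 5}
del 'g' → {'p': 4, 'e': 2, 't': 4, 'n': 5}
counts['n'] = 5+3 = 8 → {'p': 4, 'e': 2, 't': 4, 'n': 8}
counts['q'] = counts['e']+4 = 6 → {'p': 4, 'e': 2, 't': 4, 'n': 8, 'q': 6}
del 'q' → {'p': 4, 'e': 2, 't': 4, 'n': 8}

{'p': 4, 'e': 2, 't': 4, 'n': 8}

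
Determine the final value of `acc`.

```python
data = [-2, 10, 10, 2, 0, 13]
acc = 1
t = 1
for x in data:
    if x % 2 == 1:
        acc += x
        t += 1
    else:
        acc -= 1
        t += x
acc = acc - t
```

x=-2: not odd, acc = 1-1 = 0; t=-1
x=10: not odd, acc = 0-1 = -1; t=9
x=10: not odd, acc = (-1)-1 = -2; t=19
x=2: not odd, acc = (-2)-1 = -3; t=21
x=0: not odd, acc = (-3)-1 = -4; t=21
x=13: odd, acc = (-4)+13 = 9; t=22
acc-t = 9-22 = -13

-13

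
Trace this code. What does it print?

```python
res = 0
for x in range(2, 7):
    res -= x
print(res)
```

x=2: res = 0-2 = -2
x=3: res = (-2)-3 = -5
x=4: res = (-5)-4 = -9
x=5: res = (-9)-5 = -14
x=6: res = (-14)-6 = -20

-20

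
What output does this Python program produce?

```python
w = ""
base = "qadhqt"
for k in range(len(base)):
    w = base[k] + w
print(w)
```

tqhdaq

k=0: prepend 'q' → 'q'
k=1: prepend 'a' → 'aq'
k=2: prepend 'd' → 'daq'
k=3: prepend 'h' → 'hdaq'
k=4: prepend 'q' → 'qhdaq'
k=5: prepend 't' → 'tqhdaq'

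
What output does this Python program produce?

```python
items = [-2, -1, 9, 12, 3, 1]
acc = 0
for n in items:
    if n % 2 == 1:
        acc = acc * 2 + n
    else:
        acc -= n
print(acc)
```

n=-2: not odd, acc = 0-(-2) = 2
n=-1: odd, acc = 2*2+(-1) = 3
n=9: odd, acc = 3*2+9 = 15
n=12: not odd, acc = 15-12 = 3
n=3: odd, acc = 3*2+3 = 9
n=1: odd, acc = 9*2+1 = 19

19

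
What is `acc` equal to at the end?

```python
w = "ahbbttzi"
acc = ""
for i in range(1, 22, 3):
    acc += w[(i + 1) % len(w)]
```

i=1: add w[2]='b' → 'b'
i=4: add w[5]='t' → 'bt'
i=7: add w[0]='a' → 'bta'
i=10: add w[3]='b' → 'btab'
i=13: add w[6]='z' → 'btabz'
i=16: add w[1]='h' → 'btabzh'
i=19: add w[4]='t' → 'btabzht'

'btabzht'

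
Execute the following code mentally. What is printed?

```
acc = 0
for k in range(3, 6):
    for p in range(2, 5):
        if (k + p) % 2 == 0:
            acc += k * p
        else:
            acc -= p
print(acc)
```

33

k=3,p=2: odd sum, acc = 0-2 = -2
k=3,p=3: even sum, acc = (-2)+9 = 7
k=3,p=4: odd sum, acc = 7-4 = 3
k=4,p=2: even sum, acc = 3+8 = 11
k=4,p=3: odd sum, acc = 11-3 = 8
k=4,p=4: even sum, acc = 8+16 = 24
k=5,p=2: odd sum, acc = 24-2 = 22
k=5,p=3: even sum, acc = 22+15 = 37
k=5,p=4: odd sum, acc = 37-4 = 33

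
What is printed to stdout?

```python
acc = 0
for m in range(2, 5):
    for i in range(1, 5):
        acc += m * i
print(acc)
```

90

m=2,i=1: acc = 0+2 = 2
m=2,i=2: acc = 2+4 = 6
m=2,i=3: acc = 6+6 = 12
m=2,i=4: acc = 12+8 = 20
m=3,i=1: acc = 20+3 = 23
m=3,i=2: acc = 23+6 = 29
m=3,i=3: acc = 29+9 = 38
m=3,i=4: acc = 38+12 = 50
m=4,i=1: acc = 50+4 = 54
m=4,i=2: acc = 54+8 = 62
m=4,i=3: acc = 62+12 = 74
m=4,i=4: acc = 74+16 = 90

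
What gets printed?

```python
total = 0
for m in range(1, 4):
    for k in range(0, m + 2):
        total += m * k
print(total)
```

45

m=1,k=0: total = 0+0 = 0
m=1,k=1: total = 0+1 = 1
m=1,k=2: total = 1+2 = 3
m=2,k=0: total = 3+0 = 3
m=2,k=1: total = 3+2 = 5
m=2,k=2: total = 5+4 = 9
m=2,k=3: total = 9+6 = 15
m=3,k=0: total = 15+0 = 15
m=3,k=1: total = 15+3 = 18
m=3,k=2: total = 18+6 = 24
m=3,k=3: total = 24+9 = 33
m=3,k=4: total = 33+12 = 45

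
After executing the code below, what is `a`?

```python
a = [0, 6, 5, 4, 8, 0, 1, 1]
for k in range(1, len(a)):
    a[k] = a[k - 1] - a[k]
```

[0, -6, -11, -15, -23, -23, -24, -25]

k=1: a[1] = 0-6 = -6 → [0, -6, 5, 4, 8, 0, 1, 1]
k=2: a[2] = (-6)-5 = -11 → [0, -6, -11, 4, 8, 0, 1, 1]
k=3: a[3] = (-11)-4 = -15 → [0, -6, -11, -15, 8, 0, 1, 1]
k=4: a[4] = (-15)-8 = -23 → [0, -6, -11, -15, -23, 0, 1, 1]
k=5: a[5] = (-23)-0 = -23 → [0, -6, -11, -15, -23, -23, 1, 1]
k=6: a[6] = (-23)-1 = -24 → [0, -6, -11, -15, -23, -23, -24, 1]
k=7: a[7] = (-24)-1 = -25 → [0, -6, -11, -15, -23, -23, -24, -25]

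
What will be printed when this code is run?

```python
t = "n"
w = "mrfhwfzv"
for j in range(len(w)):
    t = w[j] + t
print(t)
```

vzfwhfrmn

j=0: prepend 'm' → 'mn'
j=1: prepend 'r' → 'rmn'
j=2: prepend 'f' → 'frmn'
j=3: prepend 'h' → 'hfrmn'
j=4: prepend 'w' → 'whfrmn'
j=5: prepend 'f' → 'fwhfrmn'
j=6: prepend 'z' → 'zfwhfrmn'
j=7: prepend 'v' → 'vzfwhfrmn'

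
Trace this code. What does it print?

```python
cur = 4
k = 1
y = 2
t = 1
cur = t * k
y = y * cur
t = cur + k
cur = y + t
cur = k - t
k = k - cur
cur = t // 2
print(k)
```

2

cur = 1*1 = 1
y = 2*1 = 2
t = 1+1 = 2
cur = 2+2 = 4
cur = 1-2 = -1
k = 1-(-1) = 2
cur = 2//2 = 1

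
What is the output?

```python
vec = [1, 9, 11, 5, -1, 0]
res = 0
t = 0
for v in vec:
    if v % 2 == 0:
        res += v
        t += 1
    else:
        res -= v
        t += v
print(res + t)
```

1

v=1: not even, res = 0-1 = -1; t=1
v=9: not even, res = (-1)-9 = -10; t=10
v=11: not even, res = (-10)-11 = -21; t=21
v=5: not even, res = (-21)-5 = -26; t=26
v=-1: not even, res = (-26)-(-1) = -25; t=25
v=0: even, res = (-25)+0 = -25; t=26
res+t = (-25)+26 = 1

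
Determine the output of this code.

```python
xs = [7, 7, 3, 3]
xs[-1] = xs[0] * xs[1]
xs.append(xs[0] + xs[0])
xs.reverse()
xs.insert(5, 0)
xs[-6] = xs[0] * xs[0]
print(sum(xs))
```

262

xs[-1] = xs[0]*xs[1] = 7*7 = 49 → [7, 7, 3, 49]
append xs[0]+xs[0] = 7+7 = 14 → [7, 7, 3, 49, 14]
reverse → [14, 49, 3, 7, 7]
insert 0 at 5 → [14, 49, 3, 7, 7, 0]
xs[-6] = xs[0]*xs[0] = 14*14 = 196 → [196, 49, 3, 7, 7, 0]
sum = 262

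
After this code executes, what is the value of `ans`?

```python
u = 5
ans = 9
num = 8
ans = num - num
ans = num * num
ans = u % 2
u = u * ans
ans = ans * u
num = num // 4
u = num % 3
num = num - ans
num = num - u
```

5

ans = 8-8 = 0
ans = 8*8 = 64
ans = 5%2 = 1
u = 5*1 = 5
ans = 1*5 = 5
num = 8//4 = 2
u = 2%3 = 2
num = 2-5 = -3
num = (-3)-2 = -5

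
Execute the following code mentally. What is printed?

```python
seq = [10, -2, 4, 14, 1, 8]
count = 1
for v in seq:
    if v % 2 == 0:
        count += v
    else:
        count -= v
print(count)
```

34

v=10: even, count = 1+10 = 11
v=-2: even, count = 11+(-2) = 9
v=4: even, count = 9+4 = 13
v=14: even, count = 13+14 = 27
v=1: not even, count = 27-1 = 26
v=8: even, count = 26+8 = 34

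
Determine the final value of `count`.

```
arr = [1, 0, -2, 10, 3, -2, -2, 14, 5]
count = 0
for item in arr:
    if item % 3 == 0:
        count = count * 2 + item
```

3

item=1: not %3==0
item=0: %3==0, count = 0*2+0 = 0
item=-2: not %3==0
item=10: not %3==0
item=3: %3==0, count = 0*2+3 = 3
item=-2: not %3==0
item=-2: not %3==0
item=14: not %3==0
item=5: not %3==0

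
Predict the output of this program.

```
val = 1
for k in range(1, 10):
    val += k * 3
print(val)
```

136

k=1: val = 1+1*3 = 4
k=2: val = 4+2*3 = 10
k=3: val = 10+3*3 = 19
k=4: val = 19+4*3 = 31
k=5: val = 31+5*3 = 46
k=6: val = 46+6*3 = 64
k=7: val = 64+7*3 = 85
k=8: val = 85+8*3 = 109
k=9: val = 109+9*3 = 136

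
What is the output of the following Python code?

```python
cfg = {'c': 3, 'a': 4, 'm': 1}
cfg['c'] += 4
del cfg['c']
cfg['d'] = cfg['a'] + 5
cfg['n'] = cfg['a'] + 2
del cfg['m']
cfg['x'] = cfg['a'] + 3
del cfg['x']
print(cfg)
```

cfg['c'] = 3+4 = 7 → {'c': 7, 'a': 4, 'm': 1}
del 'c' → {'a': 4, 'm': 1}
cfg['d'] = cfg['a']+5 = 9 → {'a': 4, 'm': 1, 'd': 9}
cfg['n'] = cfg['a']+2 = 6 → {'a': 4, 'm': 1, 'd': 9, 'n': 6}
del 'm' → {'a': 4, 'd': 9, 'n': 6}
cfg['x'] = cfg['a']+3 = 7 → {'a': 4, 'd': 9, 'n': 6, 'x': 7}
del 'x' → {'a': 4, 'd': 9, 'n': 6}

{'a': 4, 'd': 9, 'n': 6}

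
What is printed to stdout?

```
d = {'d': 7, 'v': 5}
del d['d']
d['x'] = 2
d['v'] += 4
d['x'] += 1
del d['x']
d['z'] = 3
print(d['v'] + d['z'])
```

del 'd' → {'v': 5}
d['x'] = 2 → {'v': 5, 'x': 2}
d['v'] = 5+4 = 9 → {'v': 9, 'x': 2}
d['x'] = 2+1 = 3 → {'v': 9, 'x': 3}
del 'x' → {'v': 9}
d['z'] = 3 → {'v': 9, 'z': 3}
d['v']+d['z'] = 9+3 = 12

12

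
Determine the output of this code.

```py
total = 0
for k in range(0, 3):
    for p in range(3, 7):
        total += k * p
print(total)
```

k=0,p=3: total = 0+0 = 0
k=0,p=4: total = 0+0 = 0
k=0,p=5: total = 0+0 = 0
k=0,p=6: total = 0+0 = 0
k=1,p=3: total = 0+3 = 3
k=1,p=4: total = 3+4 = 7
k=1,p=5: total = 7+5 = 12
k=1,p=6: total = 12+6 = 18
k=2,p=3: total = 18+6 = 24
k=2,p=4: total = 24+8 = 32
k=2,p=5: total = 32+10 = 42
k=2,p=6: total = 42+12 = 54

54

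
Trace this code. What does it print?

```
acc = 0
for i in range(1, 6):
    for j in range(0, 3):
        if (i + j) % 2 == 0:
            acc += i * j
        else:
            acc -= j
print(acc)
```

13

i=1,j=0: odd sum, acc = 0-0 = 0
i=1,j=1: even sum, acc = 0+1 = 1
i=1,j=2: odd sum, acc = 1-2 = -1
i=2,j=0: even sum, acc = (-1)+0 = -1
i=2,j=1: odd sum, acc = (-1)-1 = -2
i=2,j=2: even sum, acc = (-2)+4 = 2
i=3,j=0: odd sum, acc = 2-0 = 2
i=3,j=1: even sum, acc = 2+3 = 5
i=3,j=2: odd sum, acc = 5-2 = 3
i=4,j=0: even sum, acc = 3+0 = 3
i=4,j=1: odd sum, acc = 3-1 = 2
i=4,j=2: even sum, acc = 2+8 = 10
i=5,j=0: odd sum, acc = 10-0 = 10
i=5,j=1: even sum, acc = 10+5 = 15
i=5,j=2: odd sum, acc = 15-2 = 13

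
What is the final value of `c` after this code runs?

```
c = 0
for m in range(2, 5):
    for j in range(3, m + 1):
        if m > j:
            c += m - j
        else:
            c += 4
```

m=3,j=3: not 3>3, c = 0+4 = 4
m=4,j=3: 4>3, c = 4+1 = 5
m=4,j=4: not 4>4, c = 5+4 = 9

9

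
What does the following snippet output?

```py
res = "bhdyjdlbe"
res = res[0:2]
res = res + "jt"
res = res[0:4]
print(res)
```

bhjt

slice [0:2] → 'bh'
+ 'jt' → 'bhjt'
slice [0:4] → 'bhjt'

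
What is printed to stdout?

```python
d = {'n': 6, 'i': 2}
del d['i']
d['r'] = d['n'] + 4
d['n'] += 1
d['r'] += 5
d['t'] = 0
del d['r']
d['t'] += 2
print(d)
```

{'n': 7, 't': 2}

del 'i' → {'n': 6}
d['r'] = d['n']+4 = 10 → {'n': 6, 'r': 10}
d['n'] = 6+1 = 7 → {'n': 7, 'r': 10}
d['r'] = 10+5 = 15 → {'n': 7, 'r': 15}
d['t'] = 0 → {'n': 7, 'r': 15, 't': 0}
del 'r' → {'n': 7, 't': 0}
d['t'] = 0+2 = 2 → {'n': 7, 't': 2}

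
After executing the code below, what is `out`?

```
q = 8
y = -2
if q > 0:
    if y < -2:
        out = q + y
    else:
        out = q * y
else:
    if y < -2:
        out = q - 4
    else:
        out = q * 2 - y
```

-16

q=8, y=-2
q > 0 is True; y < -2 is False
→ out = q * y = -16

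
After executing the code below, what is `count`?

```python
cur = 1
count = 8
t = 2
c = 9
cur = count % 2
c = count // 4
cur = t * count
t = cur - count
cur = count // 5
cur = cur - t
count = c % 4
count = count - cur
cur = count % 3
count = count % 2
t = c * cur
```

1

cur = 8%2 = 0
c = 8//4 = 2
cur = 2*8 = 16
t = 16-8 = 8
cur = 8//5 = 1
cur = 1-8 = -7
count = 2%4 = 2
count = 2-(-7) = 9
cur = 9%3 = 0
count = 9%2 = 1
t = 2*0 = 0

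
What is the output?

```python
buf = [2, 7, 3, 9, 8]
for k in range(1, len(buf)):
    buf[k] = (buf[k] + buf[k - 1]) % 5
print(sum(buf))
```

k=1: buf[1] = (7+2)%5 = 4 → [2, 4, 3, 9, 8]
k=2: buf[2] = (3+4)%5 = 2 → [2, 4, 2, 9, 8]
k=3: buf[3] = (9+2)%5 = 1 → [2, 4, 2, 1, 8]
k=4: buf[4] = (8+1)%5 = 4 → [2, 4, 2, 1, 4]
sum = 13

13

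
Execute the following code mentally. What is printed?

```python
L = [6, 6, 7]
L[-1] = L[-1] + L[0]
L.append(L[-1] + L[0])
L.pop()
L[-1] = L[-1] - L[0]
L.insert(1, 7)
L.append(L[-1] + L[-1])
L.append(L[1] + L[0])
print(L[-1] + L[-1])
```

26

L[-1] = L[-1]+L[0] = 7+6 = 13 → [6, 6, 13]
append L[-1]+L[0] = 13+6 = 19 → [6, 6, 13, 19]
pop() removes 19 → [6, 6, 13]
L[-1] = L[-1]-L[0] = 13-6 = 7 → [6, 6, 7]
insert 7 at 1 → [6, 7, 6, 7]
append L[-1]+L[-1] = 7+7 = 14 → [6, 7, 6, 7, 14]
append L[1]+L[0] = 7+6 = 13 → [6, 7, 6, 7, 14, 13]
L[-1]+L[-1] = 13+13 = 26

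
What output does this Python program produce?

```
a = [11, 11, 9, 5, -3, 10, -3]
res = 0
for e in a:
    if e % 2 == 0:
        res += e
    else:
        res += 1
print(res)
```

e=11: not even, res = 0+1 = 1
e=11: not even, res = 1+1 = 2
e=9: not even, res = 2+1 = 3
e=5: not even, res = 3+1 = 4
e=-3: not even, res = 4+1 = 5
e=10: even, res = 5+10 = 15
e=-3: not even, res = 15+1 = 16

16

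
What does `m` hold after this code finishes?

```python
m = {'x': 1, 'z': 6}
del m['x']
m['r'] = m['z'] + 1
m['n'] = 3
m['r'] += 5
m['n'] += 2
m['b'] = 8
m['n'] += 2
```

{'z': 6, 'r': 12, 'n': 7, 'b': 8}

del 'x' → {'z': 6}
m['r'] = m['z']+1 = 7 → {'z': 6, 'r': 7}
m['n'] = 3 → {'z': 6, 'r': 7, 'n': 3}
m['r'] = 7+5 = 12 → {'z': 6, 'r': 12, 'n': 3}
m['n'] = 3+2 = 5 → {'z': 6, 'r': 12, 'n': 5}
m['b'] = 8 → {'z': 6, 'r': 12, 'n': 5, 'b': 8}
m['n'] = 5+2 = 7 → {'z': 6, 'r': 12, 'n': 7, 'b': 8}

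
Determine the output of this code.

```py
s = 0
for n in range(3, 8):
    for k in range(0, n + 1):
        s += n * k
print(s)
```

n=3,k=0: s = 0+0 = 0
n=3,k=1: s = 0+3 = 3
n=3,k=2: s = 3+6 = 9
n=3,k=3: s = 9+9 = 18
n=4,k=0: s = 18+0 = 18
n=4,k=1: s = 18+4 = 22
n=4,k=2: s = 22+8 = 30
n=4,k=3: s = 30+12 = 42
n=4,k=4: s = 42+16 = 58
n=5,k=0: s = 58+0 = 58
n=5,k=1: s = 58+5 = 63
n=5,k=2: s = 63+10 = 73
n=5,k=3: s = 73+15 = 88
n=5,k=4: s = 88+20 = 108
n=5,k=5: s = 108+25 = 133
n=6,k=0: s = 133+0 = 133
n=6,k=1: s = 133+6 = 139
n=6,k=2: s = 139+12 = 151
n=6,k=3: s = 151+18 = 169
n=6,k=4: s = 169+24 = 193
n=6,k=5: s = 193+30 = 223
n=6,k=6: s = 223+36 = 259
n=7,k=0: s = 259+0 = 259
n=7,k=1: s = 259+7 = 266
n=7,k=2: s = 266+14 = 280
n=7,k=3: s = 280+21 = 301
n=7,k=4: s = 301+28 = 329
n=7,k=5: s = 329+35 = 364
n=7,k=6: s = 364+42 = 406
n=7,k=7: s = 406+49 = 455

455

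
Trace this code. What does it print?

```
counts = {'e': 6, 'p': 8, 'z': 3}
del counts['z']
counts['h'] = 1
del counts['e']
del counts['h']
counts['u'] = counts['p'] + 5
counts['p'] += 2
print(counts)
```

del 'z' → {'e': 6, 'p': 8}
counts['h'] = 1 → {'e': 6, 'p': 8, 'h': 1}
del 'e' → {'p': 8, 'h': 1}
del 'h' → {'p': 8}
counts['u'] = counts['p']+5 = 13 → {'p': 8, 'u': 13}
counts['p'] = 8+2 = 10 → {'p': 10, 'u': 13}

{'p': 10, 'u': 13}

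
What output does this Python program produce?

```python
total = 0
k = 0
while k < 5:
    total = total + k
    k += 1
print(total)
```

10

k=0: total = 0+0 = 0
k=1: total = 0+1 = 1
k=2: total = 1+2 = 3
k=3: total = 3+3 = 6
k=4: total = 6+4 = 10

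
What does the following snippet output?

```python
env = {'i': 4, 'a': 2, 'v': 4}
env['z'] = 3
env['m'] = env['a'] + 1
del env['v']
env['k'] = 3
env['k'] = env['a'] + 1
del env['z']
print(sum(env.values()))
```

env['z'] = 3 → {'i': 4, 'a': 2, 'v': 4, 'z': 3}
env['m'] = env['a']+1 = 3 → {'i': 4, 'a': 2, 'v': 4, 'z': 3, 'm': 3}
del 'v' → {'i': 4, 'a': 2, 'z': 3, 'm': 3}
env['k'] = 3 → {'i': 4, 'a': 2, 'z': 3, 'm': 3, 'k': 3}
env['k'] = env['a']+1 = 3 → {'i': 4, 'a': 2, 'z': 3, 'm': 3, 'k': 3}
del 'z' → {'i': 4, 'a': 2, 'm': 3, 'k': 3}
sum of values = 12

12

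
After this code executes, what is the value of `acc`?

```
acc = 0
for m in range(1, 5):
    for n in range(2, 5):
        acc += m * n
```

m=1,n=2: acc = 0+2 = 2
m=1,n=3: acc = 2+3 = 5
m=1,n=4: acc = 5+4 = 9
m=2,n=2: acc = 9+4 = 13
m=2,n=3: acc = 13+6 = 19
m=2,n=4: acc = 19+8 = 27
m=3,n=2: acc = 27+6 = 33
m=3,n=3: acc = 33+9 = 42
m=3,n=4: acc = 42+12 = 54
m=4,n=2: acc = 54+8 = 62
m=4,n=3: acc = 62+12 = 74
m=4,n=4: acc = 74+16 = 90

90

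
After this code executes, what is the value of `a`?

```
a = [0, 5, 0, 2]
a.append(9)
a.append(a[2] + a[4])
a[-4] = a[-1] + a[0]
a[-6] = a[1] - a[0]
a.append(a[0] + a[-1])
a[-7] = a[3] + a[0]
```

[7, 5, 9, 2, 9, 9, 14]

append 9 → [0, 5, 0, 2, 9]
append a[2]+a[4] = 0+9 = 9 → [0, 5, 0, 2, 9, 9]
a[-4] = a[-1]+a[0] = 9+0 = 9 → [0, 5, 9, 2, 9, 9]
a[-6] = a[1]-a[0] = 5-0 = 5 → [5, 5, 9, 2, 9, 9]
append a[0]+a[-1] = 5+9 = 14 → [5, 5, 9, 2, 9, 9, 14]
a[-7] = a[3]+a[0] = 2+5 = 7 → [7, 5, 9, 2, 9, 9, 14]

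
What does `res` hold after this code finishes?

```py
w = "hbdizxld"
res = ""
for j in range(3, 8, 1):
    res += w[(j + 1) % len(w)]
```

j=3: add w[4]='z' → 'z'
j=4: add w[5]='x' → 'zx'
j=5: add w[6]='l' → 'zxl'
j=6: add w[7]='d' → 'zxld'
j=7: add w[0]='h' → 'zxldh'

'zxldh'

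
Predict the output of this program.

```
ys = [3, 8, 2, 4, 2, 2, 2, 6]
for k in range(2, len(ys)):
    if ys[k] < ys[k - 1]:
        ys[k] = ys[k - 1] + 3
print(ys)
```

[3, 8, 11, 14, 17, 20, 23, 26]

k=2: 2<8, ys[2] = 8+3 = 11 → [3, 8, 11, 4, 2, 2, 2, 6]
k=3: 4<11, ys[3] = 11+3 = 14 → [3, 8, 11, 14, 2, 2, 2, 6]
k=4: 2<14, ys[4] = 14+3 = 17 → [3, 8, 11, 14, 17, 2, 2, 6]
k=5: 2<17, ys[5] = 17+3 = 20 → [3, 8, 11, 14, 17, 20, 2, 6]
k=6: 2<20, ys[6] = 20+3 = 23 → [3, 8, 11, 14, 17, 20, 23, 6]
k=7: 6<23, ys[7] = 23+3 = 26 → [3, 8, 11, 14, 17, 20, 23, 26]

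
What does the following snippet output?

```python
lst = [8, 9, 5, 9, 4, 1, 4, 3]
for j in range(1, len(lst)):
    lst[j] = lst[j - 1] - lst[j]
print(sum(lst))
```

j=1: lst[1] = 8-9 = -1 → [8, -1, 5, 9, 4, 1, 4, 3]
j=2: lst[2] = (-1)-5 = -6 → [8, -1, -6, 9, 4, 1, 4, 3]
j=3: lst[3] = (-6)-9 = -15 → [8, -1, -6, -15, 4, 1, 4, 3]
j=4: lst[4] = (-15)-4 = -19 → [8, -1, -6, -15, -19, 1, 4, 3]
j=5: lst[5] = (-19)-1 = -20 → [8, -1, -6, -15, -19, -20, 4, 3]
j=6: lst[6] = (-20)-4 = -24 → [8, -1, -6, -15, -19, -20, -24, 3]
j=7: lst[7] = (-24)-3 = -27 → [8, -1, -6, -15, -19, -20, -24, -27]
sum = -104

-104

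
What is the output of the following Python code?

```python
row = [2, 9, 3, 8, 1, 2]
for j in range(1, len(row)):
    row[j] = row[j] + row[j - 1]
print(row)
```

[2, 11, 14, 22, 23, 25]

j=1: row[1] = 9+2 = 11 → [2, 11, 3, 8, 1, 2]
j=2: row[2] = 3+11 = 14 → [2, 11, 14, 8, 1, 2]
j=3: row[3] = 8+14 = 22 → [2, 11, 14, 22, 1, 2]
j=4: row[4] = 1+22 = 23 → [2, 11, 14, 22, 23, 2]
j=5: row[5] = 2+23 = 25 → [2, 11, 14, 22, 23, 25]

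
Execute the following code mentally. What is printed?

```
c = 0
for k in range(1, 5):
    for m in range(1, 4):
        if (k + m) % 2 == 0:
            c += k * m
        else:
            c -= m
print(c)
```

16

k=1,m=1: even sum, c = 0+1 = 1
k=1,m=2: odd sum, c = 1-2 = -1
k=1,m=3: even sum, c = (-1)+3 = 2
k=2,m=1: odd sum, c = 2-1 = 1
k=2,m=2: even sum, c = 1+4 = 5
k=2,m=3: odd sum, c = 5-3 = 2
k=3,m=1: even sum, c = 2+3 = 5
k=3,m=2: odd sum, c = 5-2 = 3
k=3,m=3: even sum, c = 3+9 = 12
k=4,m=1: odd sum, c = 12-1 = 11
k=4,m=2: even sum, c = 11+8 = 19
k=4,m=3: odd sum, c = 19-3 = 16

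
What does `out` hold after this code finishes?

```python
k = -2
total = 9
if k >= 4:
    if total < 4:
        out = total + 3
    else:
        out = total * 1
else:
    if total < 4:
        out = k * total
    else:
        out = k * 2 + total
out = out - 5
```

0

k=-2, total=9
k >= 4 is False; total < 4 is False
→ out = k * 2 + total = 5
out = 5-5 = 0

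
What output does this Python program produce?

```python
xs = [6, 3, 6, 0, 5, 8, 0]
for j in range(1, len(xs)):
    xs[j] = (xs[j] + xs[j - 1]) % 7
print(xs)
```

[6, 2, 1, 1, 6, 0, 0]

j=1: xs[1] = (3+6)%7 = 2 → [6, 2, 6, 0, 5, 8, 0]
j=2: xs[2] = (6+2)%7 = 1 → [6, 2, 1, 0, 5, 8, 0]
j=3: xs[3] = (0+1)%7 = 1 → [6, 2, 1, 1, 5, 8, 0]
j=4: xs[4] = (5+1)%7 = 6 → [6, 2, 1, 1, 6, 8, 0]
j=5: xs[5] = (8+6)%7 = 0 → [6, 2, 1, 1, 6, 0, 0]
j=6: xs[6] = (0+0)%7 = 0 → [6, 2, 1, 1, 6, 0, 0]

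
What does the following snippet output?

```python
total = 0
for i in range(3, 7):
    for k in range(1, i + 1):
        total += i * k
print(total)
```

i=3,k=1: total = 0+3 = 3
i=3,k=2: total = 3+6 = 9
i=3,k=3: total = 9+9 = 18
i=4,k=1: total = 18+4 = 22
i=4,k=2: total = 22+8 = 30
i=4,k=3: total = 30+12 = 42
i=4,k=4: total = 42+16 = 58
i=5,k=1: total = 58+5 = 63
i=5,k=2: total = 63+10 = 73
i=5,k=3: total = 73+15 = 88
i=5,k=4: total = 88+20 = 108
i=5,k=5: total = 108+25 = 133
i=6,k=1: total = 133+6 = 139
i=6,k=2: total = 139+12 = 151
i=6,k=3: total = 151+18 = 169
i=6,k=4: total = 169+24 = 193
i=6,k=5: total = 193+30 = 223
i=6,k=6: total = 223+36 = 259

259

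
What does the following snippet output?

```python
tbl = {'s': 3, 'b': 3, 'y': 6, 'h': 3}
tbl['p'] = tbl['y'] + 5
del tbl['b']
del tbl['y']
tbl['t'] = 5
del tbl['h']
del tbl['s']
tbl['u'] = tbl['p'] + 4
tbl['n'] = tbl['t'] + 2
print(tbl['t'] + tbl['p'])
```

16

tbl['p'] = tbl['y']+5 = 11 → {'s': 3, 'b': 3, 'y': 6, 'h': 3, 'p': 11}
del 'b' → {'s': 3, 'y': 6, 'h': 3, 'p': 11}
del 'y' → {'s': 3, 'h': 3, 'p': 11}
tbl['t'] = 5 → {'s': 3, 'h': 3, 'p': 11, 't': 5}
del 'h' → {'s': 3, 'p': 11, 't': 5}
del 's' → {'p': 11, 't': 5}
tbl['u'] = tbl['p']+4 = 15 → {'p': 11, 't': 5, 'u': 15}
tbl['n'] = tbl['t']+2 = 7 → {'p': 11, 't': 5, 'u': 15, 'n': 7}
tbl['t']+tbl['p'] = 5+11 = 16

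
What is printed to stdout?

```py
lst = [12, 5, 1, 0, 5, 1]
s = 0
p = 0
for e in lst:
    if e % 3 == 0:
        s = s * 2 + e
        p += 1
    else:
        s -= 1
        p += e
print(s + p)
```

e=12: %3==0, s = 0*2+12 = 12; p=1
e=5: not %3==0, s = 12-1 = 11; p=6
e=1: not %3==0, s = 11-1 = 10; p=7
e=0: %3==0, s = 10*2+0 = 20; p=8
e=5: not %3==0, s = 20-1 = 19; p=13
e=1: not %3==0, s = 19-1 = 18; p=14
s+p = 18+14 = 32

32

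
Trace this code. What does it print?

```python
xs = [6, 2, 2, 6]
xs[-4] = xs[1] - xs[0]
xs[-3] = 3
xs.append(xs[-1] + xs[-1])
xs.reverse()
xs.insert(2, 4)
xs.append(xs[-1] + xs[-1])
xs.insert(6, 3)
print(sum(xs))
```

18

xs[-4] = xs[1]-xs[0] = 2-6 = -4 → [-4, 2, 2, 6]
xs[-3] = 3 → [-4, 3, 2, 6]
append xs[-1]+xs[-1] = 6+6 = 12 → [-4, 3, 2, 6, 12]
reverse → [12, 6, 2, 3, -4]
insert 4 at 2 → [12, 6, 4, 2, 3, -4]
append xs[-1]+xs[-1] = (-4)+(-4) = -8 → [12, 6, 4, 2, 3, -4, -8]
insert 3 at 6 → [12, 6, 4, 2, 3, -4, 3, -8]
sum = 18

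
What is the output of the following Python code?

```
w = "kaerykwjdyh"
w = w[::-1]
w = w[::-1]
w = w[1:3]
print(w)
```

reverse → 'hydjwkyreak'
reverse → 'kaerykwjdyh'
slice [1:3] → 'ae'

ae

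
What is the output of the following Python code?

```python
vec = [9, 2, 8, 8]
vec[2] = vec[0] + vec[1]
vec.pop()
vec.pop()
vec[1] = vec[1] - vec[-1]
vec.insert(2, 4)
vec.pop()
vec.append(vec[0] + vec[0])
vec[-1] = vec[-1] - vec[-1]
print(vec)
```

[9, 0, 0]

vec[2] = vec[0]+vec[1] = 9+2 = 11 → [9, 2, 11, 8]
pop() removes 8 → [9, 2, 11]
pop() removes 11 → [9, 2]
vec[1] = vec[1]-vec[-1] = 2-2 = 0 → [9, 0]
insert 4 at 2 → [9, 0, 4]
pop() removes 4 → [9, 0]
append vec[0]+vec[0] = 9+9 = 18 → [9, 0, 18]
vec[-1] = vec[-1]-vec[-1] = 18-18 = 0 → [9, 0, 0]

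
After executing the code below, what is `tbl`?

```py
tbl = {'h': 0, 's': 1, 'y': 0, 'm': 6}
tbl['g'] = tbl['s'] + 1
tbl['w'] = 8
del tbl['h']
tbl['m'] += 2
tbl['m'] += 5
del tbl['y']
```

{'s': 1, 'm': 13, 'g': 2, 'w': 8}

tbl['g'] = tbl['s']+1 = 2 → {'h': 0, 's': 1, 'y': 0, 'm': 6, 'g': 2}
tbl['w'] = 8 → {'h': 0, 's': 1, 'y': 0, 'm': 6, 'g': 2, 'w': 8}
del 'h' → {'s': 1, 'y': 0, 'm': 6, 'g': 2, 'w': 8}
tbl['m'] = 6+2 = 8 → {'s': 1, 'y': 0, 'm': 8, 'g': 2, 'w': 8}
tbl['m'] = 8+5 = 13 → {'s': 1, 'y': 0, 'm': 13, 'g': 2, 'w': 8}
del 'y' → {'s': 1, 'm': 13, 'g': 2, 'w': 8}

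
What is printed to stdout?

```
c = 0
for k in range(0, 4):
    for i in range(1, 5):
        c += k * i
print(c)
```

k=0,i=1: c = 0+0 = 0
k=0,i=2: c = 0+0 = 0
k=0,i=3: c = 0+0 = 0
k=0,i=4: c = 0+0 = 0
k=1,i=1: c = 0+1 = 1
k=1,i=2: c = 1+2 = 3
k=1,i=3: c = 3+3 = 6
k=1,i=4: c = 6+4 = 10
k=2,i=1: c = 10+2 = 12
k=2,i=2: c = 12+4 = 16
k=2,i=3: c = 16+6 = 22
k=2,i=4: c = 22+8 = 30
k=3,i=1: c = 30+3 = 33
k=3,i=2: c = 33+6 = 39
k=3,i=3: c = 39+9 = 48
k=3,i=4: c = 48+12 = 60

60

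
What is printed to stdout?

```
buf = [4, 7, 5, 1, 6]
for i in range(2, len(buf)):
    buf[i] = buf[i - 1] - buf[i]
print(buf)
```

[4, 7, 2, 1, -5]

i=2: buf[2] = 7-5 = 2 → [4, 7, 2, 1, 6]
i=3: buf[3] = 2-1 = 1 → [4, 7, 2, 1, 6]
i=4: buf[4] = 1-6 = -5 → [4, 7, 2, 1, -5]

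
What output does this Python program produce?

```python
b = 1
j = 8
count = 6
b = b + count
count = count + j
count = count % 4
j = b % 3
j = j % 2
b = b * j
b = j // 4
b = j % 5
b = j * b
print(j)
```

1

b = 1+6 = 7
count = 6+8 = 14
count = 14%4 = 2
j = 7%3 = 1
j = 1%2 = 1
b = 7*1 = 7
b = 1//4 = 0
b = 1%5 = 1
b = 1*1 = 1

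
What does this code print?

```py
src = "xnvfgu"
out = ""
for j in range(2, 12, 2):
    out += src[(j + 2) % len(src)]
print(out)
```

j=2: add src[4]='g' → 'g'
j=4: add src[0]='x' → 'gx'
j=6: add src[2]='v' → 'gxv'
j=8: add src[4]='g' → 'gxvg'
j=10: add src[0]='x' → 'gxvgx'

gxvgx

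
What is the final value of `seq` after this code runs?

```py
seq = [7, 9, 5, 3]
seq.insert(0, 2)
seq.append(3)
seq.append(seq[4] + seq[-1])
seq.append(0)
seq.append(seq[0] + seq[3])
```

insert 2 at 0 → [2, 7, 9, 5, 3]
append 3 → [2, 7, 9, 5, 3, 3]
append seq[4]+seq[-1] = 3+3 = 6 → [2, 7, 9, 5, 3, 3, 6]
append 0 → [2, 7, 9, 5, 3, 3, 6, 0]
append seq[0]+seq[3] = 2+5 = 7 → [2, 7, 9, 5, 3, 3, 6, 0, 7]

[2, 7, 9, 5, 3, 3, 6, 0, 7]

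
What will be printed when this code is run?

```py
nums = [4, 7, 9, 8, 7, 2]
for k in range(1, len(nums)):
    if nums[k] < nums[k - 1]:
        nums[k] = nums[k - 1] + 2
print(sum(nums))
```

59

k=1: 7>=4, unchanged → [4, 7, 9, 8, 7, 2]
k=2: 9>=7, unchanged → [4, 7, 9, 8, 7, 2]
k=3: 8<9, nums[3] = 9+2 = 11 → [4, 7, 9, 11, 7, 2]
k=4: 7<11, nums[4] = 11+2 = 13 → [4, 7, 9, 11, 13, 2]
k=5: 2<13, nums[5] = 13+2 = 15 → [4, 7, 9, 11, 13, 15]
sum = 59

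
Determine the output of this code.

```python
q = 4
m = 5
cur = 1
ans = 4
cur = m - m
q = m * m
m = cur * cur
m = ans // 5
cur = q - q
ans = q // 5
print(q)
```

cur = 5-5 = 0
q = 5*5 = 25
m = 0*0 = 0
m = 4//5 = 0
cur = 25-25 = 0
ans = 25//5 = 5

25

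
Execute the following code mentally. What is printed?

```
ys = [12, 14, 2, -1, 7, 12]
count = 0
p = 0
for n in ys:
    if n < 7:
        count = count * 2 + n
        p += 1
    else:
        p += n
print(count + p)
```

50

n=12: not <7; p=12
n=14: not <7; p=26
n=2: <7, count = 0*2+2 = 2; p=27
n=-1: <7, count = 2*2+(-1) = 3; p=28
n=7: not <7; p=35
n=12: not <7; p=47
count+p = 3+47 = 50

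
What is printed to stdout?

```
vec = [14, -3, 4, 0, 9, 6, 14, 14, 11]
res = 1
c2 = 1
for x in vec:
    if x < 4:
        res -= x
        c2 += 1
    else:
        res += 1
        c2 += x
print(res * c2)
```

825

x=14: not <4, res = 1+1 = 2; c2=15
x=-3: <4, res = 2-(-3) = 5; c2=16
x=4: not <4, res = 5+1 = 6; c2=20
x=0: <4, res = 6-0 = 6; c2=21
x=9: not <4, res = 6+1 = 7; c2=30
x=6: not <4, res = 7+1 = 8; c2=36
x=14: not <4, res = 8+1 = 9; c2=50
x=14: not <4, res = 9+1 = 10; c2=64
x=11: not <4, res = 10+1 = 11; c2=75
res*c2 = 11*75 = 825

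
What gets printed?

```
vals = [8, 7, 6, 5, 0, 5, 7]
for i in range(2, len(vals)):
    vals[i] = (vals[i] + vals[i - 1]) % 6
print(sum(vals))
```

i=2: vals[2] = (6+7)%6 = 1 → [8, 7, 1, 5, 0, 5, 7]
i=3: vals[3] = (5+1)%6 = 0 → [8, 7, 1, 0, 0, 5, 7]
i=4: vals[4] = (0+0)%6 = 0 → [8, 7, 1, 0, 0, 5, 7]
i=5: vals[5] = (5+0)%6 = 5 → [8, 7, 1, 0, 0, 5, 7]
i=6: vals[6] = (7+5)%6 = 0 → [8, 7, 1, 0, 0, 5, 0]
sum = 21

21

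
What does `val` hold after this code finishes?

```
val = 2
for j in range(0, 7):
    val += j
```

23

j=0: val = 2+0 = 2
j=1: val = 2+1 = 3
j=2: val = 3+2 = 5
j=3: val = 5+3 = 8
j=4: val = 8+4 = 12
j=5: val = 12+5 = 17
j=6: val = 17+6 = 23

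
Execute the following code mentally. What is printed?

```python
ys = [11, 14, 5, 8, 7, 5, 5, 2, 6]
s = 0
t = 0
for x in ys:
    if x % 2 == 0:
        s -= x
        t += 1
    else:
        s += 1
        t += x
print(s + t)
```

12

x=11: not even, s = 0+1 = 1; t=11
x=14: even, s = 1-14 = -13; t=12
x=5: not even, s = (-13)+1 = -12; t=17
x=8: even, s = (-12)-8 = -20; t=18
x=7: not even, s = (-20)+1 = -19; t=25
x=5: not even, s = (-19)+1 = -18; t=30
x=5: not even, s = (-18)+1 = -17; t=35
x=2: even, s = (-17)-2 = -19; t=36
x=6: even, s = (-19)-6 = -25; t=37
s+t = (-25)+37 = 12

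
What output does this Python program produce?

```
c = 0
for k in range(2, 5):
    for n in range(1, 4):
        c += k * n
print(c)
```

54

k=2,n=1: c = 0+2 = 2
k=2,n=2: c = 2+4 = 6
k=2,n=3: c = 6+6 = 12
k=3,n=1: c = 12+3 = 15
k=3,n=2: c = 15+6 = 21
k=3,n=3: c = 21+9 = 30
k=4,n=1: c = 30+4 = 34
k=4,n=2: c = 34+8 = 42
k=4,n=3: c = 42+12 = 54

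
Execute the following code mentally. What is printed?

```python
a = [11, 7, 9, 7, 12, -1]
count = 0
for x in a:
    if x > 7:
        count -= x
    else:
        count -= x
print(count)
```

-45

x=11: >7, count = 0-11 = -11
x=7: not >7, count = (-11)-7 = -18
x=9: >7, count = (-18)-9 = -27
x=7: not >7, count = (-27)-7 = -34
x=12: >7, count = (-34)-12 = -46
x=-1: not >7, count = (-46)-(-1) = -45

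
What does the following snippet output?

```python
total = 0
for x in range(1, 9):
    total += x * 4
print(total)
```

x=1: total = 0+1*4 = 4
x=2: total = 4+2*4 = 12
x=3: total = 12+3*4 = 24
x=4: total = 24+4*4 = 40
x=5: total = 40+5*4 = 60
x=6: total = 60+6*4 = 84
x=7: total = 84+7*4 = 112
x=8: total = 112+8*4 = 144

144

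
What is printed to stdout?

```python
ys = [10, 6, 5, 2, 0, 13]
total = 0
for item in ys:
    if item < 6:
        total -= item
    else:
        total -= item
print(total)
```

item=10: not <6, total = 0-10 = -10
item=6: not <6, total = (-10)-6 = -16
item=5: <6, total = (-16)-5 = -21
item=2: <6, total = (-21)-2 = -23
item=0: <6, total = (-23)-0 = -23
item=13: not <6, total = (-23)-13 = -36

-36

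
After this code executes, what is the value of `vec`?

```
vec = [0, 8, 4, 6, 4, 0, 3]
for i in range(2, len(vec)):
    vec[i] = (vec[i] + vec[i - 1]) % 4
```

[0, 8, 0, 2, 2, 2, 1]

i=2: vec[2] = (4+8)%4 = 0 → [0, 8, 0, 6, 4, 0, 3]
i=3: vec[3] = (6+0)%4 = 2 → [0, 8, 0, 2, 4, 0, 3]
i=4: vec[4] = (4+2)%4 = 2 → [0, 8, 0, 2, 2, 0, 3]
i=5: vec[5] = (0+2)%4 = 2 → [0, 8, 0, 2, 2, 2, 3]
i=6: vec[6] = (3+2)%4 = 1 → [0, 8, 0, 2, 2, 2, 1]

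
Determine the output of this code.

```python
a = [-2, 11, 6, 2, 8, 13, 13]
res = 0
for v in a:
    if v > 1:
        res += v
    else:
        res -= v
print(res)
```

55

v=-2: not >1, res = 0-(-2) = 2
v=11: >1, res = 2+11 = 13
v=6: >1, res = 13+6 = 19
v=2: >1, res = 19+2 = 21
v=8: >1, res = 21+8 = 29
v=13: >1, res = 29+13 = 42
v=13: >1, res = 42+13 = 55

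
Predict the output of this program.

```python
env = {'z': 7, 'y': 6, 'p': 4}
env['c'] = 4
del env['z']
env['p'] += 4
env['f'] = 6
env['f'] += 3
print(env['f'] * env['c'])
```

env['c'] = 4 → {'z': 7, 'y': 6, 'p': 4, 'c': 4}
del 'z' → {'y': 6, 'p': 4, 'c': 4}
env['p'] = 4+4 = 8 → {'y': 6, 'p': 8, 'c': 4}
env['f'] = 6 → {'y': 6, 'p': 8, 'c': 4, 'f': 6}
env['f'] = 6+3 = 9 → {'y': 6, 'p': 8, 'c': 4, 'f': 9}
env['f']*env['c'] = 9*4 = 36

36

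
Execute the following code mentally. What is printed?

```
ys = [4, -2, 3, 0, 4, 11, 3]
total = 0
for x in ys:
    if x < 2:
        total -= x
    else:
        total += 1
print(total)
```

7

x=4: not <2, total = 0+1 = 1
x=-2: <2, total = 1-(-2) = 3
x=3: not <2, total = 3+1 = 4
x=0: <2, total = 4-0 = 4
x=4: not <2, total = 4+1 = 5
x=11: not <2, total = 5+1 = 6
x=3: not <2, total = 6+1 = 7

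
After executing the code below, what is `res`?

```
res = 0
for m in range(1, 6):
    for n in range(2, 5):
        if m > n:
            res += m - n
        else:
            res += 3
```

37

m=1,n=2: not 1>2, res = 0+3 = 3
m=1,n=3: not 1>3, res = 3+3 = 6
m=1,n=4: not 1>4, res = 6+3 = 9
m=2,n=2: not 2>2, res = 9+3 = 12
m=2,n=3: not 2>3, res = 12+3 = 15
m=2,n=4: not 2>4, res = 15+3 = 18
m=3,n=2: 3>2, res = 18+1 = 19
m=3,n=3: not 3>3, res = 19+3 = 22
m=3,n=4: not 3>4, res = 22+3 = 25
m=4,n=2: 4>2, res = 25+2 = 27
m=4,n=3: 4>3, res = 27+1 = 28
m=4,n=4: not 4>4, res = 28+3 = 31
m=5,n=2: 5>2, res = 31+3 = 34
m=5,n=3: 5>3, res = 34+2 = 36
m=5,n=4: 5>4, res = 36+1 = 37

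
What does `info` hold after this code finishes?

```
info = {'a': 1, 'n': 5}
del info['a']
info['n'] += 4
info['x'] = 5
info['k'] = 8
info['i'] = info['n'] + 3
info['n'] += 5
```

del 'a' → {'n': 5}
info['n'] = 5+4 = 9 → {'n': 9}
info['x'] = 5 → {'n': 9, 'x': 5}
info['k'] = 8 → {'n': 9, 'x': 5, 'k': 8}
info['i'] = info['n']+3 = 12 → {'n': 9, 'x': 5, 'k': 8, 'i': 12}
info['n'] = 9+5 = 14 → {'n': 14, 'x': 5, 'k': 8, 'i': 12}

{'n': 14, 'x': 5, 'k': 8, 'i': 12}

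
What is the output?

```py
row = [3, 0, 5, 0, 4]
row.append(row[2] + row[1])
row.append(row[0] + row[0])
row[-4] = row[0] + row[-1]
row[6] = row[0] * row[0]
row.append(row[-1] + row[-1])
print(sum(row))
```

53

append row[2]+row[1] = 5+0 = 5 → [3, 0, 5, 0, 4, 5]
append row[0]+row[0] = 3+3 = 6 → [3, 0, 5, 0, 4, 5, 6]
row[-4] = row[0]+row[-1] = 3+6 = 9 → [3, 0, 5, 9, 4, 5, 6]
row[6] = row[0]*row[0] = 3*3 = 9 → [3, 0, 5, 9, 4, 5, 9]
append row[-1]+row[-1] = 9+9 = 18 → [3, 0, 5, 9, 4, 5, 9, 18]
sum = 53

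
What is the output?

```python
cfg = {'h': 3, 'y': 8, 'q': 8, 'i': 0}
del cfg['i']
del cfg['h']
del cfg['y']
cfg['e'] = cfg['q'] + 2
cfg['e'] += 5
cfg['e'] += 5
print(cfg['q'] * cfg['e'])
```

del 'i' → {'h': 3, 'y': 8, 'q': 8}
del 'h' → {'y': 8, 'q': 8}
del 'y' → {'q': 8}
cfg['e'] = cfg['q']+2 = 10 → {'q': 8, 'e': 10}
cfg['e'] = 10+5 = 15 → {'q': 8, 'e': 15}
cfg['e'] = 15+5 = 20 → {'q': 8, 'e': 20}
cfg['q']*cfg['e'] = 8*20 = 160

160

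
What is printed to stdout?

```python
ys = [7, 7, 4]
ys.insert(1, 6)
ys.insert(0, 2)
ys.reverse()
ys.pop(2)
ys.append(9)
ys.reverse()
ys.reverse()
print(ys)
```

[4, 7, 7, 2, 9]

insert 6 at 1 → [7, 6, 7, 4]
insert 2 at 0 → [2, 7, 6, 7, 4]
reverse → [4, 7, 6, 7, 2]
pop(2) removes 6 → [4, 7, 7, 2]
append 9 → [4, 7, 7, 2, 9]
reverse → [9, 2, 7, 7, 4]
reverse → [4, 7, 7, 2, 9]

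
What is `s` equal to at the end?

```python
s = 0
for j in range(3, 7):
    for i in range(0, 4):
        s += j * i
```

j=3,i=0: s = 0+0 = 0
j=3,i=1: s = 0+3 = 3
j=3,i=2: s = 3+6 = 9
j=3,i=3: s = 9+9 = 18
j=4,i=0: s = 18+0 = 18
j=4,i=1: s = 18+4 = 22
j=4,i=2: s = 22+8 = 30
j=4,i=3: s = 30+12 = 42
j=5,i=0: s = 42+0 = 42
j=5,i=1: s = 42+5 = 47
j=5,i=2: s = 47+10 = 57
j=5,i=3: s = 57+15 = 72
j=6,i=0: s = 72+0 = 72
j=6,i=1: s = 72+6 = 78
j=6,i=2: s = 78+12 = 90
j=6,i=3: s = 90+18 = 108

108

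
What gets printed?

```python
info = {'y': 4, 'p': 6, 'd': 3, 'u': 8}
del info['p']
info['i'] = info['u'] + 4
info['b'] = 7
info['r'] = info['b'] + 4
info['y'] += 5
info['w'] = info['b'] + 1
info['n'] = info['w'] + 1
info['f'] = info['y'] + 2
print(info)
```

{'y': 9, 'd': 3, 'u': 8, 'i': 12, 'b': 7, 'r': 11, 'w': 8, 'n': 9, 'f': 11}

del 'p' → {'y': 4, 'd': 3, 'u': 8}
info['i'] = info['u']+4 = 12 → {'y': 4, 'd': 3, 'u': 8, 'i': 12}
info['b'] = 7 → {'y': 4, 'd': 3, 'u': 8, 'i': 12, 'b': 7}
info['r'] = info['b']+4 = 11 → {'y': 4, 'd': 3, 'u': 8, 'i': 12, 'b': 7, 'r': 11}
info['y'] = 4+5 = 9 → {'y': 9, 'd': 3, 'u': 8, 'i': 12, 'b': 7, 'r': 11}
info['w'] = info['b']+1 = 8 → {'y': 9, 'd': 3, 'u': 8, 'i': 12, 'b': 7, 'r': 11, 'w': 8}
info['n'] = info['w']+1 = 9 → {'y': 9, 'd': 3, 'u': 8, 'i': 12, 'b': 7, 'r': 11, 'w': 8, 'n': 9}
info['f'] = info['y']+2 = 11 → {'y': 9, 'd': 3, 'u': 8, 'i': 12, 'b': 7, 'r': 11, 'w': 8, 'n': 9, 'f': 11}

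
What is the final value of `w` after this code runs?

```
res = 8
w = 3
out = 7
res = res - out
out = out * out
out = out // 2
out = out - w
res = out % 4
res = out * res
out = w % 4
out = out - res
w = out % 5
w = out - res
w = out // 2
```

res = 8-7 = 1
out = 7*7 = 49
out = 49//2 = 24
out = 24-3 = 21
res = 21%4 = 1
res = 21*1 = 21
out = 3%4 = 3
out = 3-21 = -18
w = (-18)%5 = 2
w = (-18)-21 = -39
w = (-18)//2 = -9

-9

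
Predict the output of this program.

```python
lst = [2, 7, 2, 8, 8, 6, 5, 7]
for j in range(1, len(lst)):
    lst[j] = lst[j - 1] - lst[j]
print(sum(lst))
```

j=1: lst[1] = 2-7 = -5 → [2, -5, 2, 8, 8, 6, 5, 7]
j=2: lst[2] = (-5)-2 = -7 → [2, -5, -7, 8, 8, 6, 5, 7]
j=3: lst[3] = (-7)-8 = -15 → [2, -5, -7, -15, 8, 6, 5, 7]
j=4: lst[4] = (-15)-8 = -23 → [2, -5, -7, -15, -23, 6, 5, 7]
j=5: lst[5] = (-23)-6 = -29 → [2, -5, -7, -15, -23, -29, 5, 7]
j=6: lst[6] = (-29)-5 = -34 → [2, -5, -7, -15, -23, -29, -34, 7]
j=7: lst[7] = (-34)-7 = -41 → [2, -5, -7, -15, -23, -29, -34, -41]
sum = -152

-152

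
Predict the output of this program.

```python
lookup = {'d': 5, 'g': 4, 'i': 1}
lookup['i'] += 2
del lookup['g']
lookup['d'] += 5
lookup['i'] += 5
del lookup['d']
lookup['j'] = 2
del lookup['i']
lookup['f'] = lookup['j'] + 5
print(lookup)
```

lookup['i'] = 1+2 = 3 → {'d': 5, 'g': 4, 'i': 3}
del 'g' → {'d': 5, 'i': 3}
lookup['d'] = 5+5 = 10 → {'d': 10, 'i': 3}
lookup['i'] = 3+5 = 8 → {'d': 10, 'i': 8}
del 'd' → {'i': 8}
lookup['j'] = 2 → {'i': 8, 'j': 2}
del 'i' → {'j': 2}
lookup['f'] = lookup['j']+5 = 7 → {'j': 2, 'f': 7}

{'j': 2, 'f': 7}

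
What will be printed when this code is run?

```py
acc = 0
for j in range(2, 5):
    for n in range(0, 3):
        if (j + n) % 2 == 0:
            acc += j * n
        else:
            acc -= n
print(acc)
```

11

j=2,n=0: even sum, acc = 0+0 = 0
j=2,n=1: odd sum, acc = 0-1 = -1
j=2,n=2: even sum, acc = (-1)+4 = 3
j=3,n=0: odd sum, acc = 3-0 = 3
j=3,n=1: even sum, acc = 3+3 = 6
j=3,n=2: odd sum, acc = 6-2 = 4
j=4,n=0: even sum, acc = 4+0 = 4
j=4,n=1: odd sum, acc = 4-1 = 3
j=4,n=2: even sum, acc = 3+8 = 11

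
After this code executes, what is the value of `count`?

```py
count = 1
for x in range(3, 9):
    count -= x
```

-32

x=3: count = 1-3 = -2
x=4: count = (-2)-4 = -6
x=5: count = (-6)-5 = -11
x=6: count = (-11)-6 = -17
x=7: count = (-17)-7 = -24
x=8: count = (-24)-8 = -32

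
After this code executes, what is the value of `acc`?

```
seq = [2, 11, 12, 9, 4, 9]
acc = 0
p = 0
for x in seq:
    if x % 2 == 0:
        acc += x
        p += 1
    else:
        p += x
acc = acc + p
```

50

x=2: even, acc = 0+2 = 2; p=1
x=11: not even; p=12
x=12: even, acc = 2+12 = 14; p=13
x=9: not even; p=22
x=4: even, acc = 14+4 = 18; p=23
x=9: not even; p=32
acc+p = 18+32 = 50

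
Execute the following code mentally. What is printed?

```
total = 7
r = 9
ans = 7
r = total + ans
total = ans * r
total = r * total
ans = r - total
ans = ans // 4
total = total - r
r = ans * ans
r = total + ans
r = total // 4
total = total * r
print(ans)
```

r = 7+7 = 14
total = 7*14 = 98
total = 14*98 = 1372
ans = 14-1372 = -1358
ans = (-1358)//4 = -340
total = 1372-14 = 1358
r = (-340)*(-340) = 115600
r = 1358+(-340) = 1018
r = 1358//4 = 339
total = 1358*339 = 460362

-340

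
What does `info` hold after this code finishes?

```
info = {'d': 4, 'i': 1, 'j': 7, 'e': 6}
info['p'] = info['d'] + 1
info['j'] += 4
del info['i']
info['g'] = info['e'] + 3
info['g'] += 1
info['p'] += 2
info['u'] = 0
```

info['p'] = info['d']+1 = 5 → {'d': 4, 'i': 1, 'j': 7, 'e': 6, 'p': 5}
info['j'] = 7+4 = 11 → {'d': 4, 'i': 1, 'j': 11, 'e': 6, 'p': 5}
del 'i' → {'d': 4, 'j': 11, 'e': 6, 'p': 5}
info['g'] = info['e']+3 = 9 → {'d': 4, 'j': 11, 'e': 6, 'p': 5, 'g': 9}
info['g'] = 9+1 = 10 → {'d': 4, 'j': 11, 'e': 6, 'p': 5, 'g': 10}
info['p'] = 5+2 = 7 → {'d': 4, 'j': 11, 'e': 6, 'p': 7, 'g': 10}
info['u'] = 0 → {'d': 4, 'j': 11, 'e': 6, 'p': 7, 'g': 10, 'u': 0}

{'d': 4, 'j': 11, 'e': 6, 'p': 7, 'g': 10, 'u': 0}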